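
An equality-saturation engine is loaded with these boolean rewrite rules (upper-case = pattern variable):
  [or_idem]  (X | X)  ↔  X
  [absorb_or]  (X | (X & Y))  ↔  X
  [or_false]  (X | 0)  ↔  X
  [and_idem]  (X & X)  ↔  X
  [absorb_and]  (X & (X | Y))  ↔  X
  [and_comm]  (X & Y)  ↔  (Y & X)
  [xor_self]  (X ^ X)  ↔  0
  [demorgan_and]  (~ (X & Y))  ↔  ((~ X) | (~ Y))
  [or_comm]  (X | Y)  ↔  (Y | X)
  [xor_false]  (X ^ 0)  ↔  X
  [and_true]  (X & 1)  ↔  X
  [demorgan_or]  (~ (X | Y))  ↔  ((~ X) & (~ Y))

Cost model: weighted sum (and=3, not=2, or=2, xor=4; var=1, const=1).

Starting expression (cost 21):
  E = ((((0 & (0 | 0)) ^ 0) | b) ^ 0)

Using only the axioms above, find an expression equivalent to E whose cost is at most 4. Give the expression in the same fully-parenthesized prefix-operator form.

(0 | b)   [cost 4]

1. [absorb_and →] (0 & (0 | 0))  →  0;  E = (((0 ^ 0) | b) ^ 0)
2. [xor_false →] (((0 ^ 0) | b) ^ 0)  →  ((0 ^ 0) | b)
3. [xor_false →] (0 ^ 0)  →  0;  cost 4 ≤ 4, done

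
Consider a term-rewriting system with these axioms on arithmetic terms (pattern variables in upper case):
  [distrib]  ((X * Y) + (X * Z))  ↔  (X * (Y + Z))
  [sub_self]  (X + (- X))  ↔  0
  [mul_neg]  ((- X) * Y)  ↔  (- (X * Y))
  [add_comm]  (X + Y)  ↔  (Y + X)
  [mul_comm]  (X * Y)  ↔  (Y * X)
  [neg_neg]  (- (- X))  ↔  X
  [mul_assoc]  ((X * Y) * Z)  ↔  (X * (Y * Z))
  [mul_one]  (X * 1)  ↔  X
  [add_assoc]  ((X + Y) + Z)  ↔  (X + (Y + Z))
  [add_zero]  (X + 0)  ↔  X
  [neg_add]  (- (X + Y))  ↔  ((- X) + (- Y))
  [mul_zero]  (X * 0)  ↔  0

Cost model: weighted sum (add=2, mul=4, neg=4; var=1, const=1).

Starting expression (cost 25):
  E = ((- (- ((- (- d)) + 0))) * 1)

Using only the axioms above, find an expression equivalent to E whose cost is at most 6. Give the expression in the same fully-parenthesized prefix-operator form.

1. [add_zero →] ((- (- d)) + 0)  →  (- (- d));  E = ((- (- (- (- d)))) * 1)
2. [neg_neg →] (- (- (- (- d))))  →  (- (- d));  E = ((- (- d)) * 1)
3. [neg_neg →] (- (- d))  →  d;  cost 6 ≤ 6, done

(d * 1)   [cost 6]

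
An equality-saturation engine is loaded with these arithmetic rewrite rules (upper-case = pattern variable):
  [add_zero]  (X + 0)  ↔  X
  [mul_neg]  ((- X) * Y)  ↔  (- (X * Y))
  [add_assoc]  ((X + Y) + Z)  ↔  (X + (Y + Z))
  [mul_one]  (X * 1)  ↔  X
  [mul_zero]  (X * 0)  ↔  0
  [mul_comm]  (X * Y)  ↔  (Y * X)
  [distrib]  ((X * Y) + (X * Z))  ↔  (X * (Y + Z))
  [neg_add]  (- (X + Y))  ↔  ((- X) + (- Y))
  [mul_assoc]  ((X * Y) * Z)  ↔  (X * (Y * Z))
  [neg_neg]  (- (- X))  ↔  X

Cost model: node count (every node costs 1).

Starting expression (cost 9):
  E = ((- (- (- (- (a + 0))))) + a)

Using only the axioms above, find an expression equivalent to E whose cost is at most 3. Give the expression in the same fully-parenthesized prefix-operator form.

1. [neg_neg →] (- (- (- (a + 0))))  →  (- (a + 0));  E = ((- (- (a + 0))) + a)
2. [neg_neg →] (- (- (a + 0)))  →  (a + 0);  E = ((a + 0) + a)
3. [add_zero →] (a + 0)  →  a;  cost 3 ≤ 3, done

(a + a)   [cost 3]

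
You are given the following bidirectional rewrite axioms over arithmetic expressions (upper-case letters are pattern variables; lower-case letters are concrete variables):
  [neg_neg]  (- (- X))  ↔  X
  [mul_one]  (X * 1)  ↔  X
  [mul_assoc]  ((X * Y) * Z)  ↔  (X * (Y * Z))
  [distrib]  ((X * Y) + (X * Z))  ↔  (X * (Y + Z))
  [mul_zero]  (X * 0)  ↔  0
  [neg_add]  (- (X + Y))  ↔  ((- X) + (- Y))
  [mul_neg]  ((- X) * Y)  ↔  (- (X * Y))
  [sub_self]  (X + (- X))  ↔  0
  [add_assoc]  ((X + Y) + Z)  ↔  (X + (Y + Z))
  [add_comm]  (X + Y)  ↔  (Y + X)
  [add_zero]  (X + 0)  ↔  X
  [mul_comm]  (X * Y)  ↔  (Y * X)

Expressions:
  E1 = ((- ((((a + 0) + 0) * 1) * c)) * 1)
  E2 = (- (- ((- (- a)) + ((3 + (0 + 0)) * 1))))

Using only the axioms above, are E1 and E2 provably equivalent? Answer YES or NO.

Every axiom is a valid identity, so a rewrite proof would force E1 and E2 to agree under every assignment.
At a=0, c=0: E1 = 0 but E2 = 3; they differ, so no derivation exists.

NO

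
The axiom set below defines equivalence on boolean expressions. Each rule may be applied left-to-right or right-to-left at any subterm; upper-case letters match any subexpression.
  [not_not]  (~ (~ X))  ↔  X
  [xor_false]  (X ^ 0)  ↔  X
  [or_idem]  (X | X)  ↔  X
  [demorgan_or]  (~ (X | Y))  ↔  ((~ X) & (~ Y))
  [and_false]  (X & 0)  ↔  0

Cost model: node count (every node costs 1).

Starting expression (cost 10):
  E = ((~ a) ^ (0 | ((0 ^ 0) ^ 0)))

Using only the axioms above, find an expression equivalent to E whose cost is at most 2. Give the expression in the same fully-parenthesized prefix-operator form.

(~ a)   [cost 2]

(1) ((0 ^ 0) ^ 0)  =[xor_false →]=  (0 ^ 0)    ⊢ ((~ a) ^ (0 | (0 ^ 0)))
(2) (0 ^ 0)  =[xor_false →]=  0    ⊢ ((~ a) ^ (0 | 0))
(3) (0 | 0)  =[or_idem →]=  0    ⊢ ((~ a) ^ 0)
(4) ((~ a) ^ 0)  =[xor_false →]=  (~ a)    ⊢ cost 2, within 2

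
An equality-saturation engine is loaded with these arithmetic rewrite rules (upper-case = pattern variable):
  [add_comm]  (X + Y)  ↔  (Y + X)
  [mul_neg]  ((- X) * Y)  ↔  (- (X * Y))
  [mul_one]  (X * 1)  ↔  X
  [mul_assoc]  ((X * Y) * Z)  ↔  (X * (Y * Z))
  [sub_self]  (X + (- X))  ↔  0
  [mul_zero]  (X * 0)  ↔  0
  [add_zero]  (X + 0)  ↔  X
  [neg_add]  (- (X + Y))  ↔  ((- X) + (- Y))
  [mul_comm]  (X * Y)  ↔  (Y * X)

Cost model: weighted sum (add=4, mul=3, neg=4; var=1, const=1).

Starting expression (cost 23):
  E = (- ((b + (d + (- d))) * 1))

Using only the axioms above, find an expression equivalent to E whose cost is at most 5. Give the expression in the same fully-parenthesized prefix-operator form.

1. [sub_self →] (d + (- d))  →  0;  E = (- ((b + 0) * 1))
2. [add_zero →] (b + 0)  →  b;  E = (- (b * 1))
3. [mul_one →] (b * 1)  →  b;  cost 5 ≤ 5, done

(- b)   [cost 5]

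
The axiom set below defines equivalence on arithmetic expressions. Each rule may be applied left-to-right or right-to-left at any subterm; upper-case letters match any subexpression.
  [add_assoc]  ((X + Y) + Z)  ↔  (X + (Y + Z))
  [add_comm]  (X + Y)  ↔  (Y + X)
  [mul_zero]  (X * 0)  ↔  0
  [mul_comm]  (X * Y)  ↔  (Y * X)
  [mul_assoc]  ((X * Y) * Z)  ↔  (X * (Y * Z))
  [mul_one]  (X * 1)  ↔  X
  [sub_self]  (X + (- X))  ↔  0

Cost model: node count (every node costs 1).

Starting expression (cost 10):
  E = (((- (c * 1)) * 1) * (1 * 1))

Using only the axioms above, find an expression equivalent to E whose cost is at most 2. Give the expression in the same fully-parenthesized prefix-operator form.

1. [mul_one →] (c * 1)  →  c;  E = (((- c) * 1) * (1 * 1))
2. [mul_one →] (1 * 1)  →  1;  E = (((- c) * 1) * 1)
3. [mul_one →] ((- c) * 1)  →  (- c);  E = ((- c) * 1)
4. [mul_one →] ((- c) * 1)  →  (- c);  cost 2 ≤ 2, done

(- c)   [cost 2]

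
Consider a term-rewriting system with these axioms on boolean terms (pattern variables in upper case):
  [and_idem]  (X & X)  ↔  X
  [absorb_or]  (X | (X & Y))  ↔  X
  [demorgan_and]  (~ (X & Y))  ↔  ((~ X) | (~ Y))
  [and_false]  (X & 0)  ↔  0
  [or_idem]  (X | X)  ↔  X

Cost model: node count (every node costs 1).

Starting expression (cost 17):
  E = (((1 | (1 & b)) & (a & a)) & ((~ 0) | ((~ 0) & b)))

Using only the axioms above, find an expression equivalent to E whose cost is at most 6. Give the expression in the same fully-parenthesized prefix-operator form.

((1 & a) & (~ 0))   [cost 6]

step 1: absorb_or (→) rewrites ((~ 0) | ((~ 0) & b)) into (~ 0), now (((1 | (1 & b)) & (a & a)) & (~ 0))
step 2: absorb_or (→) rewrites (1 | (1 & b)) into 1, now ((1 & (a & a)) & (~ 0))
step 3: and_idem (→) rewrites (a & a) into a, reaching cost 6 (bound 6)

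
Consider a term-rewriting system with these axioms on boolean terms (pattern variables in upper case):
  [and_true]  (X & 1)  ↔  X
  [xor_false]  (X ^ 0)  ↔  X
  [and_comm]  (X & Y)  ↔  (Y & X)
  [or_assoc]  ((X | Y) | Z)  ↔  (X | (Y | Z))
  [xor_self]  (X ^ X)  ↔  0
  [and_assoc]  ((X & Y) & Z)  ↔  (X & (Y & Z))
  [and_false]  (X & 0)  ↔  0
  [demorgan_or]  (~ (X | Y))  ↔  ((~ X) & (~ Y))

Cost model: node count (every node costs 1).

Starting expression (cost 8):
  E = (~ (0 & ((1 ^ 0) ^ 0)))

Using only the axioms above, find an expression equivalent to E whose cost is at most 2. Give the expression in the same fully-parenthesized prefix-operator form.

step 1: xor_false (→) rewrites ((1 ^ 0) ^ 0) into (1 ^ 0), now (~ (0 & (1 ^ 0)))
step 2: xor_false (→) rewrites (1 ^ 0) into 1, now (~ (0 & 1))
step 3: and_true (→) rewrites (0 & 1) into 0, reaching cost 2 (bound 2)

(~ 0)   [cost 2]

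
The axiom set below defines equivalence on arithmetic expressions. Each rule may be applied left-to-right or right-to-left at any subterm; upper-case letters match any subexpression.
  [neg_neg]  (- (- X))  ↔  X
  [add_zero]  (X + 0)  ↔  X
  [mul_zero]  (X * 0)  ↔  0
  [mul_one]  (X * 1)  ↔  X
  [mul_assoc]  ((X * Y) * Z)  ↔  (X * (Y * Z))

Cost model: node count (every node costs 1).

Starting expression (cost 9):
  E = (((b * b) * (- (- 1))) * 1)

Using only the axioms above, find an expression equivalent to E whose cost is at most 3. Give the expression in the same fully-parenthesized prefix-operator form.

step 1: neg_neg (→) rewrites (- (- 1)) into 1, now (((b * b) * 1) * 1)
step 2: mul_one (→) rewrites ((b * b) * 1) into (b * b), now ((b * b) * 1)
step 3: mul_one (→) rewrites ((b * b) * 1) into (b * b), reaching cost 3 (bound 3)

(b * b)   [cost 3]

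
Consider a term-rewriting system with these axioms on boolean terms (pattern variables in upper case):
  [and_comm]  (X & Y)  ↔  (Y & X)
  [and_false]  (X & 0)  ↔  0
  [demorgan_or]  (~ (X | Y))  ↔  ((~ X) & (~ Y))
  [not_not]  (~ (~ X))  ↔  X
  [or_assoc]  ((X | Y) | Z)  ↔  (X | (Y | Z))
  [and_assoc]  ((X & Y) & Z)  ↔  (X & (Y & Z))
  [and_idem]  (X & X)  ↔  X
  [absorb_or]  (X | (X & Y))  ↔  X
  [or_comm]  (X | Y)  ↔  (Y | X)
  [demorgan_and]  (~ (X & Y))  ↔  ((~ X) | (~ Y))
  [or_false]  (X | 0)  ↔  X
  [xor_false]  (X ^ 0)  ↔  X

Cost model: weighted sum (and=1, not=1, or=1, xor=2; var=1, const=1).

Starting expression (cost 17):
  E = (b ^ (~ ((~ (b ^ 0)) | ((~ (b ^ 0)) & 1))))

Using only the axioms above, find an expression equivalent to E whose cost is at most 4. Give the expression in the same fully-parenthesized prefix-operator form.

(b ^ b)   [cost 4]

step 1: absorb_or (→) rewrites ((~ (b ^ 0)) | ((~ (b ^ 0)) & 1)) into (~ (b ^ 0)), now (b ^ (~ (~ (b ^ 0))))
step 2: xor_false (→) rewrites (b ^ 0) into b, now (b ^ (~ (~ b)))
step 3: not_not (→) rewrites (~ (~ b)) into b, reaching cost 4 (bound 4)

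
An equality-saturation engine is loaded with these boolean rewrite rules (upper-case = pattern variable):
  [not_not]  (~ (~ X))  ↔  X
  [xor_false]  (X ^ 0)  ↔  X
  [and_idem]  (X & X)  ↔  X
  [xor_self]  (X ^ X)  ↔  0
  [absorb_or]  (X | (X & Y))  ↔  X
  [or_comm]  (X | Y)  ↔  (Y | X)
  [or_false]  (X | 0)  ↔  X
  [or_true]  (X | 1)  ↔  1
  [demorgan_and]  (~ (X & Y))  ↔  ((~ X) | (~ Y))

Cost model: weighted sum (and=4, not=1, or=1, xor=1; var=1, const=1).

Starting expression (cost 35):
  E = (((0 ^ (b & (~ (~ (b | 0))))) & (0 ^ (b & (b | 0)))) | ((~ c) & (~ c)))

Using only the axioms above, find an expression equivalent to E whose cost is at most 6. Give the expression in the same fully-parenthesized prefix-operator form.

step 1: not_not (→) rewrites (~ (~ (b | 0))) into (b | 0), now (((0 ^ (b & (b | 0))) & (0 ^ (b & (b | 0)))) | ((~ c) & (~ c)))
step 2: and_idem (→) rewrites ((0 ^ (b & (b | 0))) & (0 ^ (b & (b | 0)))) into (0 ^ (b & (b | 0))), now ((0 ^ (b & (b | 0))) | ((~ c) & (~ c)))
step 3: or_false (→) rewrites (b | 0) into b, now ((0 ^ (b & b)) | ((~ c) & (~ c)))
step 4: and_idem (→) rewrites ((~ c) & (~ c)) into (~ c), now ((0 ^ (b & b)) | (~ c))
step 5: and_idem (→) rewrites (b & b) into b, reaching cost 6 (bound 6)

((0 ^ b) | (~ c))   [cost 6]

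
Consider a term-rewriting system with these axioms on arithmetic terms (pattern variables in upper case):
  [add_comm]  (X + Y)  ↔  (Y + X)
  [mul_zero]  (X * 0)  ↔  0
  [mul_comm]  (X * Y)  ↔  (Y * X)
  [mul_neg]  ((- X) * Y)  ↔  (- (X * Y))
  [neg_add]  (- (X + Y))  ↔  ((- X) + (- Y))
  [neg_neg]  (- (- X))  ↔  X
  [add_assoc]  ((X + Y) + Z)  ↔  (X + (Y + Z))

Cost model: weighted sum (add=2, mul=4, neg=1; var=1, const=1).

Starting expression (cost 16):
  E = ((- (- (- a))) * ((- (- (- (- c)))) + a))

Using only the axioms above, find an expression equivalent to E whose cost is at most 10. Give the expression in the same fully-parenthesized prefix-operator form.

(1) (- (- (- a)))  =[neg_neg →]=  (- a)    ⊢ ((- a) * ((- (- (- (- c)))) + a))
(2) (- (- (- (- c))))  =[neg_neg →]=  (- (- c))    ⊢ ((- a) * ((- (- c)) + a))
(3) (- (- c))  =[neg_neg →]=  c    ⊢ cost 10, within 10

((- a) * (c + a))   [cost 10]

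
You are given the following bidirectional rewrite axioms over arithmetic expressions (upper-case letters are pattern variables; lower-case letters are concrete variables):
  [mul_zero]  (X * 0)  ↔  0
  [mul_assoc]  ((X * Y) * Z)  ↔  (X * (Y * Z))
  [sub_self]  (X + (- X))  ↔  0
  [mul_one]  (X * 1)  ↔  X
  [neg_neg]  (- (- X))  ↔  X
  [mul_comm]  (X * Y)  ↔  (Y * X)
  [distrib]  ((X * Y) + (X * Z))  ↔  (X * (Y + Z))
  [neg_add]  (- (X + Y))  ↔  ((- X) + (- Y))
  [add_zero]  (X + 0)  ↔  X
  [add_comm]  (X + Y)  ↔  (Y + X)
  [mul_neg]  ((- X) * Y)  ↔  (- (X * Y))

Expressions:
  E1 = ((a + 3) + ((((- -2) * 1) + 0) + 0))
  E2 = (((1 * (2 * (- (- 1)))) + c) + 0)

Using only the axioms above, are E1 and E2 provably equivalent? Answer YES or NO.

All listed rules preserve value, hence provable equivalence implies equal values everywhere; look for a separating assignment.
a=0, c=0 gives E1 ↦ 5, E2 ↦ 2; values differ ⇒ not provably equivalent.

NO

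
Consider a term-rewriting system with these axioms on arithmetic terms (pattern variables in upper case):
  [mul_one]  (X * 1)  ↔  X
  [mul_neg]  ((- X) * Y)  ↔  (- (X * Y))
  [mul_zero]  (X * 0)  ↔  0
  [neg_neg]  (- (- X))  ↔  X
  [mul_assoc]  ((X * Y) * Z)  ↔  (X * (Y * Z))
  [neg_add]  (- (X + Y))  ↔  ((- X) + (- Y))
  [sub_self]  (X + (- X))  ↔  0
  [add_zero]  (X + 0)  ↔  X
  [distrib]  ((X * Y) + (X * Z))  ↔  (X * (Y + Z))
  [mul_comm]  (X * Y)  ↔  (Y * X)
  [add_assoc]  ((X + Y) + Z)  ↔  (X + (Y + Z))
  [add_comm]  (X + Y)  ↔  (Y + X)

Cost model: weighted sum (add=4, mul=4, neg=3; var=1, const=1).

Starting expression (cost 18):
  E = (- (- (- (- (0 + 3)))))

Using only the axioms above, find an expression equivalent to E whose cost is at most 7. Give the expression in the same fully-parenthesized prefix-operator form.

(- (- 3))   [cost 7]

step 1: add_comm (→) rewrites (0 + 3) into (3 + 0), now (- (- (- (- (3 + 0)))))
step 2: neg_neg (→) rewrites (- (- (- (3 + 0)))) into (- (3 + 0)), now (- (- (3 + 0)))
step 3: add_zero (→) rewrites (3 + 0) into 3, reaching cost 7 (bound 7)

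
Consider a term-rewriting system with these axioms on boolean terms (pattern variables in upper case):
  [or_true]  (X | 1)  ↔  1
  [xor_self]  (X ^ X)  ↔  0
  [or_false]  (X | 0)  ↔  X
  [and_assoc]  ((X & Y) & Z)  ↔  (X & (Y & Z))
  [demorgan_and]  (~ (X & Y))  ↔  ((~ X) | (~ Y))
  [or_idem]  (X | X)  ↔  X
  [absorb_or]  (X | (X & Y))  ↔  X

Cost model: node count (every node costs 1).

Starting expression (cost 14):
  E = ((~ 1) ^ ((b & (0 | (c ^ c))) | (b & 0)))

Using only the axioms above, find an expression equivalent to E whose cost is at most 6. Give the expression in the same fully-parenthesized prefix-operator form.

((~ 1) ^ (b & 0))   [cost 6]

step 1: xor_self (→) rewrites (c ^ c) into 0, now ((~ 1) ^ ((b & (0 | 0)) | (b & 0)))
step 2: or_idem (→) rewrites (0 | 0) into 0, now ((~ 1) ^ ((b & 0) | (b & 0)))
step 3: or_idem (→) rewrites ((b & 0) | (b & 0)) into (b & 0), reaching cost 6 (bound 6)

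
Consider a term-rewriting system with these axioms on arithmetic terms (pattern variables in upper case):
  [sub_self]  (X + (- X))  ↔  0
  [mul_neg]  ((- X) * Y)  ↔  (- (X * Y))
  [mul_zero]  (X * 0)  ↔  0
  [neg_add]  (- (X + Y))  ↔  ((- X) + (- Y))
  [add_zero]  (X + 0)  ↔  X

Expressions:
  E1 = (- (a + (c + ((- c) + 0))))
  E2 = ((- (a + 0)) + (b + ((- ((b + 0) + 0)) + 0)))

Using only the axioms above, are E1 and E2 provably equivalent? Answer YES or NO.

YES

1. [add_zero →] ((- c) + 0)  →  (- c);  E1 = (- (a + (c + (- c))))
2. [sub_self →] (c + (- c))  →  0;  E1 = (- (a + 0))
3. [add_zero ←] (- (a + 0))  →  ((- (a + 0)) + 0)
4. [sub_self ←] 0  →  (b + (- b));  E1 = ((- (a + 0)) + (b + (- b)))
5. [add_zero ←] (- b)  →  ((- b) + 0);  E1 = ((- (a + 0)) + (b + ((- b) + 0)))
6. [add_zero ←] b  →  (b + 0);  E1 = ((- (a + 0)) + (b + ((- (b + 0)) + 0)))
7. [add_zero ←] (b + 0)  →  ((b + 0) + 0);  this is E2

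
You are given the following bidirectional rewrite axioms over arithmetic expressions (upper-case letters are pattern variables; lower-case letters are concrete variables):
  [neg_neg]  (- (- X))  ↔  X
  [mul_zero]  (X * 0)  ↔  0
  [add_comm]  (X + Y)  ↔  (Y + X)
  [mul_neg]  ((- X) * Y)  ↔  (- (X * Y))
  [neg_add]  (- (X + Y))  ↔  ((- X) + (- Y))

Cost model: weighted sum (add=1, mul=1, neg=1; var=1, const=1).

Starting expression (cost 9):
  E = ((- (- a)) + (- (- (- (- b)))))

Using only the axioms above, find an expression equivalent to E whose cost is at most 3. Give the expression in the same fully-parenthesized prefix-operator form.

(a + b)   [cost 3]

step 1: neg_neg (→) rewrites (- (- (- b))) into (- b), now ((- (- a)) + (- (- b)))
step 2: neg_neg (→) rewrites (- (- b)) into b, now ((- (- a)) + b)
step 3: neg_neg (→) rewrites (- (- a)) into a, reaching cost 3 (bound 3)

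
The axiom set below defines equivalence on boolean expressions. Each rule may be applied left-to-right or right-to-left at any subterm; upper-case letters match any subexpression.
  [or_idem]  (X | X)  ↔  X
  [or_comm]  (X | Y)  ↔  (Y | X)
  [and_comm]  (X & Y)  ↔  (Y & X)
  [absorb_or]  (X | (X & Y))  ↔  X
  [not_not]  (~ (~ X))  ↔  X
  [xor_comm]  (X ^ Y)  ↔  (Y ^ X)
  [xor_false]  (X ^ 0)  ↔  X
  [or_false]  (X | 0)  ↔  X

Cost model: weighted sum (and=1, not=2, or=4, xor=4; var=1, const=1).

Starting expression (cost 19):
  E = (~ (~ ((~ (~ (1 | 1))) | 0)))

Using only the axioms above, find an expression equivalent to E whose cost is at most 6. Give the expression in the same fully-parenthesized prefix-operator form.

(1 | 0)   [cost 6]

(1) (1 | 1)  =[or_idem →]=  1    ⊢ (~ (~ ((~ (~ 1)) | 0)))
(2) (~ (~ 1))  =[not_not →]=  1    ⊢ (~ (~ (1 | 0)))
(3) (~ (~ (1 | 0)))  =[not_not →]=  (1 | 0)    ⊢ cost 6, within 6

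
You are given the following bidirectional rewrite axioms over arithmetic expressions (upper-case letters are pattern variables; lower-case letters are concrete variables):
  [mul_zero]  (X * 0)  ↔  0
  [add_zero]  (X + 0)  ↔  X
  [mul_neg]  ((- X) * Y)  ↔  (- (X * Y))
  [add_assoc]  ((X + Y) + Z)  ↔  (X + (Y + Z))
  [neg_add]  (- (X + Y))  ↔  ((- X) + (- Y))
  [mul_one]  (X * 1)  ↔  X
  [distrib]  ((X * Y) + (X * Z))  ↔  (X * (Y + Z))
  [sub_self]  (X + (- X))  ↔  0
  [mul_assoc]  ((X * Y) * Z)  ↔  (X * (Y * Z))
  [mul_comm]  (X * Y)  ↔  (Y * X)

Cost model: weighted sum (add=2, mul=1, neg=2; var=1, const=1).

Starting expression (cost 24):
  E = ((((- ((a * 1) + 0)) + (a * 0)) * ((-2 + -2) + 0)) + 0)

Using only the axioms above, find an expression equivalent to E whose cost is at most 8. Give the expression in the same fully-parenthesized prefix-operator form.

1. [mul_one →] (a * 1)  →  a;  E = ((((- (a + 0)) + (a * 0)) * ((-2 + -2) + 0)) + 0)
2. [mul_zero →] (a * 0)  →  0;  E = ((((- (a + 0)) + 0) * ((-2 + -2) + 0)) + 0)
3. [add_zero →] ((((- (a + 0)) + 0) * ((-2 + -2) + 0)) + 0)  →  (((- (a + 0)) + 0) * ((-2 + -2) + 0))
4. [add_zero →] (a + 0)  →  a;  E = (((- a) + 0) * ((-2 + -2) + 0))
5. [add_zero →] ((- a) + 0)  →  (- a);  E = ((- a) * ((-2 + -2) + 0))
6. [add_zero →] ((-2 + -2) + 0)  →  (-2 + -2);  cost 8 ≤ 8, done

((- a) * (-2 + -2))   [cost 8]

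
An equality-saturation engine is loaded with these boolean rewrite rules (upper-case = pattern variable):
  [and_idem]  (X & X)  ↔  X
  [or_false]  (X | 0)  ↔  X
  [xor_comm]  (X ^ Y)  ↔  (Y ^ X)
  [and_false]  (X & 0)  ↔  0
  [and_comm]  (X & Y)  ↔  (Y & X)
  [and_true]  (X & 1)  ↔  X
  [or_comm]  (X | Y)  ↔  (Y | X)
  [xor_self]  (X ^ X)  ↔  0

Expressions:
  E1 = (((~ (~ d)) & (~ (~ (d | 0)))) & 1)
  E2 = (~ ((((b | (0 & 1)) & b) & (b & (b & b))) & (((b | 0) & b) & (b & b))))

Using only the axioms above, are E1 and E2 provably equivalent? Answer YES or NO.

NO

All listed rules preserve value, hence provable equivalence implies equal values everywhere; look for a separating assignment.
b=0, d=0 gives E1 ↦ 0, E2 ↦ 1; values differ ⇒ not provably equivalent.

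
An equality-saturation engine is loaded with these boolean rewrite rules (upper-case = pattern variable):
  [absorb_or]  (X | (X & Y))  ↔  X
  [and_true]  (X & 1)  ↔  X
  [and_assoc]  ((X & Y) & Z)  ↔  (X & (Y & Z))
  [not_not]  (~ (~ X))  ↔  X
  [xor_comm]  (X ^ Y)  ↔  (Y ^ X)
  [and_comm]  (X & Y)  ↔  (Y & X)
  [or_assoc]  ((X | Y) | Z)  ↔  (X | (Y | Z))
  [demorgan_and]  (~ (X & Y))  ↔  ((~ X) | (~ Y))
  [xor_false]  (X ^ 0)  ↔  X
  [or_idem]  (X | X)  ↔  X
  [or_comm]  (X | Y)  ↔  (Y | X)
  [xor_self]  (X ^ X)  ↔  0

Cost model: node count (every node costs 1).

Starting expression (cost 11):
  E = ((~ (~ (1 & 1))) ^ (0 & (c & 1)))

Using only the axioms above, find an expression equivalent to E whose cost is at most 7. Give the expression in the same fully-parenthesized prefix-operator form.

((1 & 1) ^ (c & 0))   [cost 7]

1. [not_not →] (~ (~ (1 & 1)))  →  (1 & 1);  E = ((1 & 1) ^ (0 & (c & 1)))
2. [and_comm →] (0 & (c & 1))  →  ((c & 1) & 0);  E = ((1 & 1) ^ ((c & 1) & 0))
3. [and_true →] (c & 1)  →  c;  cost 7 ≤ 7, done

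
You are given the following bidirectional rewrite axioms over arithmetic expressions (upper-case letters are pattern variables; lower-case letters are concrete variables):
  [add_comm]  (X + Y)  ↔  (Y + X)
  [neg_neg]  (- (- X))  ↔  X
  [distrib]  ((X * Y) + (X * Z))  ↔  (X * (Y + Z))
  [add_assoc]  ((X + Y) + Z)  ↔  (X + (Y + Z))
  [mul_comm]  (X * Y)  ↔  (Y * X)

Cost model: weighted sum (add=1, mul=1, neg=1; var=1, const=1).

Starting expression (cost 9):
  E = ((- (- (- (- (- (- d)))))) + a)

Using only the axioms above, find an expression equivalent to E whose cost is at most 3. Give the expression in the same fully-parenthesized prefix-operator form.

1. [neg_neg →] (- (- (- (- (- (- d))))))  →  (- (- (- (- d))));  E = ((- (- (- (- d)))) + a)
2. [neg_neg →] (- (- d))  →  d;  E = ((- (- d)) + a)
3. [neg_neg →] (- (- d))  →  d;  cost 3 ≤ 3, done

(d + a)   [cost 3]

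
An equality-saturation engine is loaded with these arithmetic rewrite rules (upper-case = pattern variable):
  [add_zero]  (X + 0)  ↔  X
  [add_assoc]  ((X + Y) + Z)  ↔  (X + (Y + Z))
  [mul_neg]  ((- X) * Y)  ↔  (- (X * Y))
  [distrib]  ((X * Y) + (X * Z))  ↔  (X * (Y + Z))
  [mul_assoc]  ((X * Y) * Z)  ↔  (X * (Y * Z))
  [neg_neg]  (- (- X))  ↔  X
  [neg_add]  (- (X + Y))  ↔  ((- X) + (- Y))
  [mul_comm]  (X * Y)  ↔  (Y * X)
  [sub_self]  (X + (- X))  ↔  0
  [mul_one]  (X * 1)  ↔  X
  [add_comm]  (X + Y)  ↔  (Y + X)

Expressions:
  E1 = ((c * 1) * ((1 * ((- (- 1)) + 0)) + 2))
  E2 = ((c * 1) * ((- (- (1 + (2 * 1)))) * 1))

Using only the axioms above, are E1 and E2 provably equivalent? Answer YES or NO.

1. [neg_neg →] (- (- 1))  →  1;  E1 = ((c * 1) * ((1 * (1 + 0)) + 2))
2. [add_zero →] (1 + 0)  →  1;  E1 = ((c * 1) * ((1 * 1) + 2))
3. [mul_one →] (1 * 1)  →  1;  E1 = ((c * 1) * (1 + 2))
4. [mul_one ←] 2  →  (2 * 1);  E1 = ((c * 1) * (1 + (2 * 1)))
5. [neg_neg ←] (1 + (2 * 1))  →  (- (- (1 + (2 * 1))));  E1 = ((c * 1) * (- (- (1 + (2 * 1)))))
6. [mul_one ←] (- (- (1 + (2 * 1))))  →  ((- (- (1 + (2 * 1)))) * 1);  this is E2

YES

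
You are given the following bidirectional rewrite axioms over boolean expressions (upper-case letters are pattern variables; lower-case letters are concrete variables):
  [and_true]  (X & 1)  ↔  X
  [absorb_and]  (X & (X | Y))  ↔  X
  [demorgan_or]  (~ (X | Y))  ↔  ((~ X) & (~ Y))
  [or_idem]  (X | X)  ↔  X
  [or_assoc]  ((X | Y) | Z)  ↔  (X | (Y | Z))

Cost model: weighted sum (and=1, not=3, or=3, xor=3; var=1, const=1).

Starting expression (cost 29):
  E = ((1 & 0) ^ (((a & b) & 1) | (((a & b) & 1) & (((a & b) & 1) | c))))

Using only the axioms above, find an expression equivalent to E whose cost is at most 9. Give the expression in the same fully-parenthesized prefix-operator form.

((1 & 0) ^ (a & b))   [cost 9]

1. [absorb_and →] (((a & b) & 1) & (((a & b) & 1) | c))  →  ((a & b) & 1);  E = ((1 & 0) ^ (((a & b) & 1) | ((a & b) & 1)))
2. [or_idem →] (((a & b) & 1) | ((a & b) & 1))  →  ((a & b) & 1);  E = ((1 & 0) ^ ((a & b) & 1))
3. [and_true →] ((a & b) & 1)  →  (a & b);  cost 9 ≤ 9, done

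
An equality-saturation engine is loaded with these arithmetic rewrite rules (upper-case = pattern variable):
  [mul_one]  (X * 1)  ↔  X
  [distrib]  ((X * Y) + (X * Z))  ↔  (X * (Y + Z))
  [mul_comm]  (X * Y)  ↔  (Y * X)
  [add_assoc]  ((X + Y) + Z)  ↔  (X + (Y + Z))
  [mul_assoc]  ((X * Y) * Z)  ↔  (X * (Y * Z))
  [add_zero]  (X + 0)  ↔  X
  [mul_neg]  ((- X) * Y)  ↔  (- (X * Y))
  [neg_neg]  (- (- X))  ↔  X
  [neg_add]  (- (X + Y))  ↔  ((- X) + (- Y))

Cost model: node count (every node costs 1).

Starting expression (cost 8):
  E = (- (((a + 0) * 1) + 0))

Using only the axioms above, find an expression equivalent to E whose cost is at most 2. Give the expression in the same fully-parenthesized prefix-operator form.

step 1: add_zero (→) rewrites (((a + 0) * 1) + 0) into ((a + 0) * 1), now (- ((a + 0) * 1))
step 2: mul_one (→) rewrites ((a + 0) * 1) into (a + 0), now (- (a + 0))
step 3: add_zero (→) rewrites (a + 0) into a, reaching cost 2 (bound 2)

(- a)   [cost 2]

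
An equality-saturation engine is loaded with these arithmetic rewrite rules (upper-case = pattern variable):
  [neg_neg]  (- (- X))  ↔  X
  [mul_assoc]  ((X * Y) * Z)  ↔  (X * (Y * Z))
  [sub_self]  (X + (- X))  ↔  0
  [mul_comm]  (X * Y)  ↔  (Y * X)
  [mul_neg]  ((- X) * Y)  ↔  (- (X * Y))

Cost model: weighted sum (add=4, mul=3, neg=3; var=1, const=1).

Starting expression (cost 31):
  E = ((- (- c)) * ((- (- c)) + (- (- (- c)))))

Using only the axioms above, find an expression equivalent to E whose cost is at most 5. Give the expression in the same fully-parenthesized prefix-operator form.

(c * 0)   [cost 5]

1. [neg_neg →] (- (- (- c)))  →  (- c);  E = ((- (- c)) * ((- (- c)) + (- c)))
2. [neg_neg →] (- (- c))  →  c;  E = ((- (- c)) * (c + (- c)))
3. [neg_neg →] (- (- c))  →  c;  E = (c * (c + (- c)))
4. [sub_self →] (c + (- c))  →  0;  cost 5 ≤ 5, done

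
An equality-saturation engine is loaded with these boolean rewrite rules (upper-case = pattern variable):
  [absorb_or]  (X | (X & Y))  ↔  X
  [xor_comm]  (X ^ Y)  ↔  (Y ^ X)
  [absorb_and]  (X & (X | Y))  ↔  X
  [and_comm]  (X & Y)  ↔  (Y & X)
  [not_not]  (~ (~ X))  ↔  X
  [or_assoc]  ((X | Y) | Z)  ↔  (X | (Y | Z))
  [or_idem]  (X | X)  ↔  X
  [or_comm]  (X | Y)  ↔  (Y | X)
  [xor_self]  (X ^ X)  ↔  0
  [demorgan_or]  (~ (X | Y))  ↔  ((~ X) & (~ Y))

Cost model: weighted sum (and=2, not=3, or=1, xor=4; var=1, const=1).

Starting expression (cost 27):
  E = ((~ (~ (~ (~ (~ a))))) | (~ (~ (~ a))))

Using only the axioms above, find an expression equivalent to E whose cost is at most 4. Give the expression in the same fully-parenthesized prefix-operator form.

(1) (~ (~ (~ (~ a))))  =[not_not →]=  (~ (~ a))    ⊢ ((~ (~ (~ a))) | (~ (~ (~ a))))
(2) ((~ (~ (~ a))) | (~ (~ (~ a))))  =[or_idem →]=  (~ (~ (~ a)))
(3) (~ (~ a))  =[not_not →]=  a    ⊢ cost 4, within 4

(~ a)   [cost 4]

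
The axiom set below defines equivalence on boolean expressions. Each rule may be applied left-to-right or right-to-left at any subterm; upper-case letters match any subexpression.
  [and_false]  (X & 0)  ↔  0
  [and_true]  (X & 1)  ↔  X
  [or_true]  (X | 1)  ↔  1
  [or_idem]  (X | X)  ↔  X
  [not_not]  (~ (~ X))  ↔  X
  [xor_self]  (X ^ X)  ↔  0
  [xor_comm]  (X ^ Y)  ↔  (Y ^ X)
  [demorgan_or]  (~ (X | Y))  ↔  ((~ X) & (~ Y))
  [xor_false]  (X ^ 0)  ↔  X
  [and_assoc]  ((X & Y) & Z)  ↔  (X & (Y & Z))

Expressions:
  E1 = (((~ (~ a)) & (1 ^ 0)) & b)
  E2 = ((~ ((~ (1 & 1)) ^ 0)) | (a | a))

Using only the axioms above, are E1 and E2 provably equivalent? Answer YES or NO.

NO

Every axiom is a valid identity, so a rewrite proof would force E1 and E2 to agree under every assignment.
At a=0, b=0: E1 = 0 but E2 = 1; they differ, so no derivation exists.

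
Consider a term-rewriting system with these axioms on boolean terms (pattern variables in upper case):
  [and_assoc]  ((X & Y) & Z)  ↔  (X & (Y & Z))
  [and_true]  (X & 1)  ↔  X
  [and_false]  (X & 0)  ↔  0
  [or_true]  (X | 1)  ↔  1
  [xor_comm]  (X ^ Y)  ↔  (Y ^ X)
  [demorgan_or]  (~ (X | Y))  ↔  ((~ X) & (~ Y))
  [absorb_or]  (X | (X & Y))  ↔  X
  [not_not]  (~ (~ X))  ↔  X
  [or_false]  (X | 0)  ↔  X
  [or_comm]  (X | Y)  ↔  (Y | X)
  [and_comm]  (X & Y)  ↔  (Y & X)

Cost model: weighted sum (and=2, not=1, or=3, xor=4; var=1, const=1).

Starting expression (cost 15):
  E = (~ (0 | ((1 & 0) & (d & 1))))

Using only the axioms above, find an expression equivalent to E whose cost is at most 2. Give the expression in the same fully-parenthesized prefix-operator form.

1. [and_false →] (1 & 0)  →  0;  E = (~ (0 | (0 & (d & 1))))
2. [and_true →] (d & 1)  →  d;  E = (~ (0 | (0 & d)))
3. [absorb_or →] (0 | (0 & d))  →  0;  cost 2 ≤ 2, done

(~ 0)   [cost 2]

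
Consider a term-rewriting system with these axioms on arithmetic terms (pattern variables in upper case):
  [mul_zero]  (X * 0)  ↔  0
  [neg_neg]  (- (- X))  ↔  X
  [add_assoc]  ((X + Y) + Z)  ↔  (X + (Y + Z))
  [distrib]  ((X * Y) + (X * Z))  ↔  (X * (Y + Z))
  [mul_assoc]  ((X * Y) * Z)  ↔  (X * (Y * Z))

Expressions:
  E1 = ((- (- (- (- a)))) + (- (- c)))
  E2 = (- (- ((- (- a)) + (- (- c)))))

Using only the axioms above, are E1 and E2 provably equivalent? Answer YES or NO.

YES

step 1: neg_neg (→) rewrites (- (- (- a))) into (- a), now ((- (- a)) + (- (- c)))
step 2: neg_neg (←) rewrites ((- (- a)) + (- (- c))) into (- (- ((- (- a)) + (- (- c))))), which is E2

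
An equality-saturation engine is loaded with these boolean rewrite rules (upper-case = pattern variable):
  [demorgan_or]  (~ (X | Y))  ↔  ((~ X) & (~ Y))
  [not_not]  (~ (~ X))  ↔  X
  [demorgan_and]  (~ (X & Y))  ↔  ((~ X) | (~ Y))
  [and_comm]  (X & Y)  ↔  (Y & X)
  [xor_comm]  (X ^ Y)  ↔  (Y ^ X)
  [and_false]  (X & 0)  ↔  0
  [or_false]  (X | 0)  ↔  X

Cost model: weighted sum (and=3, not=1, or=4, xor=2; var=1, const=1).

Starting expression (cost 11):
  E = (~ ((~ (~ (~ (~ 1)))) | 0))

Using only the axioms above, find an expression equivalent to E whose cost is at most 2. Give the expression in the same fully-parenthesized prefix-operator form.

(~ 1)   [cost 2]

1. [or_false →] ((~ (~ (~ (~ 1)))) | 0)  →  (~ (~ (~ (~ 1))));  E = (~ (~ (~ (~ (~ 1)))))
2. [not_not →] (~ (~ 1))  →  1;  E = (~ (~ (~ 1)))
3. [not_not →] (~ (~ (~ 1)))  →  (~ 1);  cost 2 ≤ 2, done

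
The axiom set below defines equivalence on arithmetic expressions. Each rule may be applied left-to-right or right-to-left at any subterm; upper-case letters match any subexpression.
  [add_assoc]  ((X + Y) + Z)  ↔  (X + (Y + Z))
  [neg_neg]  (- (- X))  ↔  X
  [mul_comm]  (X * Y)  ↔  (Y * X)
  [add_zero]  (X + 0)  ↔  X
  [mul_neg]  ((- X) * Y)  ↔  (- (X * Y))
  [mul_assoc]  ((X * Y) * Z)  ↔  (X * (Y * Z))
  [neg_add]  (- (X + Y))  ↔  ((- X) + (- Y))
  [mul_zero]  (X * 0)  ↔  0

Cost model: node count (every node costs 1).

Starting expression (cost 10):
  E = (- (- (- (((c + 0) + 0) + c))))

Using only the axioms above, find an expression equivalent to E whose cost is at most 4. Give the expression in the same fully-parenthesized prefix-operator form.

1. [add_zero →] (c + 0)  →  c;  E = (- (- (- ((c + 0) + c))))
2. [neg_neg →] (- (- ((c + 0) + c)))  →  ((c + 0) + c);  E = (- ((c + 0) + c))
3. [add_zero →] (c + 0)  →  c;  cost 4 ≤ 4, done

(- (c + c))   [cost 4]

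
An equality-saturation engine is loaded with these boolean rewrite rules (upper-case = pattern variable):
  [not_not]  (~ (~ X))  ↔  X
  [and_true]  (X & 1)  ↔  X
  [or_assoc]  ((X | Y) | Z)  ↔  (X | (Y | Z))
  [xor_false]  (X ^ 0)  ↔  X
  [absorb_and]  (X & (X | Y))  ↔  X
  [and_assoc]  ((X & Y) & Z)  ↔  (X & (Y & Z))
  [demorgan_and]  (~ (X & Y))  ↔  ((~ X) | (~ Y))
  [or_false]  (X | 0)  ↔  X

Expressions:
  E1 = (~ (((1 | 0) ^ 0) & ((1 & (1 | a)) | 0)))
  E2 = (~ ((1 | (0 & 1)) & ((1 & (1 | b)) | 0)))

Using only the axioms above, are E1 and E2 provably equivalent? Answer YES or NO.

YES

(1) ((1 & (1 | a)) | 0)  =[or_false →]=  (1 & (1 | a))    ⊢ (~ (((1 | 0) ^ 0) & (1 & (1 | a))))
(2) (1 & (1 | a))  =[absorb_and →]=  1    ⊢ (~ (((1 | 0) ^ 0) & 1))
(3) (1 | 0)  =[or_false →]=  1    ⊢ (~ ((1 ^ 0) & 1))
(4) ((1 ^ 0) & 1)  =[and_true →]=  (1 ^ 0)    ⊢ (~ (1 ^ 0))
(5) (1 ^ 0)  =[xor_false →]=  1    ⊢ (~ 1)
(6) 1  =[or_false ←]=  (1 | 0)    ⊢ (~ (1 | 0))
(7) (1 | 0)  =[and_true ←]=  ((1 | 0) & 1)    ⊢ (~ ((1 | 0) & 1))
(8) 1  =[absorb_and ←]=  (1 & (1 | b))    ⊢ (~ ((1 | 0) & (1 & (1 | b))))
(9) 0  =[and_true ←]=  (0 & 1)    ⊢ (~ ((1 | (0 & 1)) & (1 & (1 | b))))
(10) (1 & (1 | b))  =[or_false ←]=  ((1 & (1 | b)) | 0)    ⊢ E2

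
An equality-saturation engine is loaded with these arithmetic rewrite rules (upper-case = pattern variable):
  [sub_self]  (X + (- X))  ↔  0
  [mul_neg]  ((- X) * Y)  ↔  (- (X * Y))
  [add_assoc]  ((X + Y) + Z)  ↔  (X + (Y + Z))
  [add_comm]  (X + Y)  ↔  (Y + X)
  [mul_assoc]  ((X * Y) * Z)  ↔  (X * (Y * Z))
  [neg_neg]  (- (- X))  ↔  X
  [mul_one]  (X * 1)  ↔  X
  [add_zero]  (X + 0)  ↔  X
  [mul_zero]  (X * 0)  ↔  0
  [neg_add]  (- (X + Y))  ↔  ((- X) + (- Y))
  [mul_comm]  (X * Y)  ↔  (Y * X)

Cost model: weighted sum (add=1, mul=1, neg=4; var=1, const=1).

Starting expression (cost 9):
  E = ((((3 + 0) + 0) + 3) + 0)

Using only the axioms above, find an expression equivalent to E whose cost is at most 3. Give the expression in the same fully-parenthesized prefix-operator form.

1. [add_zero →] ((3 + 0) + 0)  →  (3 + 0);  E = (((3 + 0) + 3) + 0)
2. [add_zero →] (3 + 0)  →  3;  E = ((3 + 3) + 0)
3. [add_zero →] ((3 + 3) + 0)  →  (3 + 3);  cost 3 ≤ 3, done

(3 + 3)   [cost 3]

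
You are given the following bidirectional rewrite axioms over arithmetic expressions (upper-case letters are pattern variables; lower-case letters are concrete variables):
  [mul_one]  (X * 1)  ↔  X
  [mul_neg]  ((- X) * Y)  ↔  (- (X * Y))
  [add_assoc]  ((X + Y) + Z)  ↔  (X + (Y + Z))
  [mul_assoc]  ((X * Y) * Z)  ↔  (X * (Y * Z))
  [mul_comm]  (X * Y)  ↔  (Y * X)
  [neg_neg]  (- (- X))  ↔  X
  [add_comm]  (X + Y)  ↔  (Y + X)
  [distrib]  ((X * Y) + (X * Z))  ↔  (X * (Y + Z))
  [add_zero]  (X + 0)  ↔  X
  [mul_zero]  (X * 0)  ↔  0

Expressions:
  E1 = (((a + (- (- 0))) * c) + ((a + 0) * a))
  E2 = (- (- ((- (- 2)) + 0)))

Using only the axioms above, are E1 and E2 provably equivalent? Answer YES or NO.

Every axiom is a valid identity, so a rewrite proof would force E1 and E2 to agree under every assignment.
At a=0, c=0: E1 = 0 but E2 = 2; they differ, so no derivation exists.

NO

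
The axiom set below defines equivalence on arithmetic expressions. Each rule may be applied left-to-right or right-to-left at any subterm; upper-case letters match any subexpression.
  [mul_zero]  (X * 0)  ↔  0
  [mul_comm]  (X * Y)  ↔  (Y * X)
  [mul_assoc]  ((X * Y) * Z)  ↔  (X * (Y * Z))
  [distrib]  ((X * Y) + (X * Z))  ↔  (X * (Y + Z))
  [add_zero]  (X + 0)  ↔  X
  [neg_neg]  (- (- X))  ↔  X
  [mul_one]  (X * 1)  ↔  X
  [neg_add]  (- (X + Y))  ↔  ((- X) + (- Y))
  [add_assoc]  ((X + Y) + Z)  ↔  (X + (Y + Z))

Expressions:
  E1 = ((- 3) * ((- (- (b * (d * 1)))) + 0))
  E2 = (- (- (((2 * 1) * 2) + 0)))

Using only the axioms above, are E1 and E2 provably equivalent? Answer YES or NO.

The axioms are sound identities: if E1 ↔* E2 then E1 and E2 evaluate identically under any assignment.
Under b=0, d=0: E1 evaluates to 0, E2 to 4. Distinct ⇒ no rewrite sequence connects them.

NO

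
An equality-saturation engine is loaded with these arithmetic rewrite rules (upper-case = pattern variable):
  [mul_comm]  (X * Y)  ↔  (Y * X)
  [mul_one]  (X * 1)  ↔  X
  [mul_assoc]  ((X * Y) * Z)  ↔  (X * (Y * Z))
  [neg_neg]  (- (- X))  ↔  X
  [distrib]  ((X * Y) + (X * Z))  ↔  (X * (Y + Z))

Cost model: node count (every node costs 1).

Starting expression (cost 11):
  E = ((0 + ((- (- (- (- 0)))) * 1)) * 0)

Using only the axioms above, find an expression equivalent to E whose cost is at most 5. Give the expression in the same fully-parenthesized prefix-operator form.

((0 + 0) * 0)   [cost 5]

(1) (- (- (- 0)))  =[neg_neg →]=  (- 0)    ⊢ ((0 + ((- (- 0)) * 1)) * 0)
(2) ((- (- 0)) * 1)  =[mul_one →]=  (- (- 0))    ⊢ ((0 + (- (- 0))) * 0)
(3) (- (- 0))  =[neg_neg →]=  0    ⊢ cost 5, within 5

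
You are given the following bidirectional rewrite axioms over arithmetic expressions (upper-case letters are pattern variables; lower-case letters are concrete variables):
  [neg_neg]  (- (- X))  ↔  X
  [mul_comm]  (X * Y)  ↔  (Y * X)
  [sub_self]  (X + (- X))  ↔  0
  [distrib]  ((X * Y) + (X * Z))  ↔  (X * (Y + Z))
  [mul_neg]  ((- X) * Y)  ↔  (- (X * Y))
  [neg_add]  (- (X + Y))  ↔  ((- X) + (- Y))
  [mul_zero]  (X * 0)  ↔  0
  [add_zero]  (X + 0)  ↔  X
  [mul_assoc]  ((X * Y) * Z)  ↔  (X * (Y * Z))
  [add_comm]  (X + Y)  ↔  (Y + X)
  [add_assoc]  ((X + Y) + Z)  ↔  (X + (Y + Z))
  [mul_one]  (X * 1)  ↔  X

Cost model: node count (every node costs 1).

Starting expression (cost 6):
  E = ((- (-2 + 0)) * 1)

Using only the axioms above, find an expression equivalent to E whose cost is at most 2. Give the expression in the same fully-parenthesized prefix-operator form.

step 1: mul_neg (→) rewrites ((- (-2 + 0)) * 1) into (- ((-2 + 0) * 1))
step 2: add_zero (→) rewrites (-2 + 0) into -2, now (- (-2 * 1))
step 3: mul_one (→) rewrites (-2 * 1) into -2, reaching cost 2 (bound 2)

(- -2)   [cost 2]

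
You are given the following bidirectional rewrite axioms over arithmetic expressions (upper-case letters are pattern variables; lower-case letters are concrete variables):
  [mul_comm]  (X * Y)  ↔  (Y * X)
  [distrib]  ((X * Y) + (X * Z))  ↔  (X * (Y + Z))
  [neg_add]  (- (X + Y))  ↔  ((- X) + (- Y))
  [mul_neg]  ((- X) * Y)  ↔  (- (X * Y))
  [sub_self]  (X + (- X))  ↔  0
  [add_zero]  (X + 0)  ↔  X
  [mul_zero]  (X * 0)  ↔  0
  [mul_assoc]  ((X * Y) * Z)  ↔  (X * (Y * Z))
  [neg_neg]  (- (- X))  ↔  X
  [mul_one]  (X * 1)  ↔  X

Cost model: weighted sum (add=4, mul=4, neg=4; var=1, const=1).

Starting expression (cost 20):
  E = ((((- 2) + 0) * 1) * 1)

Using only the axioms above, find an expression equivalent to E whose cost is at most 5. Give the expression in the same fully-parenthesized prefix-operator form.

(1) ((- 2) + 0)  =[add_zero →]=  (- 2)    ⊢ (((- 2) * 1) * 1)
(2) ((- 2) * 1)  =[mul_one →]=  (- 2)    ⊢ ((- 2) * 1)
(3) ((- 2) * 1)  =[mul_one →]=  (- 2)    ⊢ cost 5, within 5

(- 2)   [cost 5]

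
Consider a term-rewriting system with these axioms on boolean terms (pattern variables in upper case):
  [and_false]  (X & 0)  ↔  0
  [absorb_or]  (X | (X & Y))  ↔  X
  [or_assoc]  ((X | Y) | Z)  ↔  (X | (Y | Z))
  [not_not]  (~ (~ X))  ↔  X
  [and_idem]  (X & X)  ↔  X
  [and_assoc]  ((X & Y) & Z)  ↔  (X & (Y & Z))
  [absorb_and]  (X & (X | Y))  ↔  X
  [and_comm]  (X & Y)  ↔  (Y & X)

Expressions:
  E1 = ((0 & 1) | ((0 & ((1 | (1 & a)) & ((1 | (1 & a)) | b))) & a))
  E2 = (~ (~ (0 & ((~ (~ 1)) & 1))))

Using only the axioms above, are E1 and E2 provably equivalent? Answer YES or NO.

YES

(1) ((1 | (1 & a)) & ((1 | (1 & a)) | b))  =[absorb_and →]=  (1 | (1 & a))    ⊢ ((0 & 1) | ((0 & (1 | (1 & a))) & a))
(2) (1 | (1 & a))  =[absorb_or →]=  1    ⊢ ((0 & 1) | ((0 & 1) & a))
(3) ((0 & 1) | ((0 & 1) & a))  =[absorb_or →]=  (0 & 1)
(4) 1  =[and_idem ←]=  (1 & 1)    ⊢ (0 & (1 & 1))
(5) 1  =[not_not ←]=  (~ (~ 1))    ⊢ (0 & ((~ (~ 1)) & 1))
(6) (0 & ((~ (~ 1)) & 1))  =[not_not ←]=  (~ (~ (0 & ((~ (~ 1)) & 1))))    ⊢ E2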